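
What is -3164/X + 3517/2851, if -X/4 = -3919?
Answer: 11527982/11173069 ≈ 1.0318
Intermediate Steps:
X = 15676 (X = -4*(-3919) = 15676)
-3164/X + 3517/2851 = -3164/15676 + 3517/2851 = -3164*1/15676 + 3517*(1/2851) = -791/3919 + 3517/2851 = 11527982/11173069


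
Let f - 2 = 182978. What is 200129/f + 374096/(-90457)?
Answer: -50349017127/16551821860 ≈ -3.0419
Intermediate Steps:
f = 182980 (f = 2 + 182978 = 182980)
200129/f + 374096/(-90457) = 200129/182980 + 374096/(-90457) = 200129*(1/182980) + 374096*(-1/90457) = 200129/182980 - 374096/90457 = -50349017127/16551821860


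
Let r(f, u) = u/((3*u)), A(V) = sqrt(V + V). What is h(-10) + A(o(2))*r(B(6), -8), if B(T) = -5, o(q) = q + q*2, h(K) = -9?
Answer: -9 + 2*sqrt(3)/3 ≈ -7.8453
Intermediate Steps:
o(q) = 3*q (o(q) = q + 2*q = 3*q)
A(V) = sqrt(2)*sqrt(V) (A(V) = sqrt(2*V) = sqrt(2)*sqrt(V))
r(f, u) = 1/3 (r(f, u) = u*(1/(3*u)) = 1/3)
h(-10) + A(o(2))*r(B(6), -8) = -9 + (sqrt(2)*sqrt(3*2))*(1/3) = -9 + (sqrt(2)*sqrt(6))*(1/3) = -9 + (2*sqrt(3))*(1/3) = -9 + 2*sqrt(3)/3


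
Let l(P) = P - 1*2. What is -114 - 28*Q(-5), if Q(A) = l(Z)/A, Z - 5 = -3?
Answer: -114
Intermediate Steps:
Z = 2 (Z = 5 - 3 = 2)
l(P) = -2 + P (l(P) = P - 2 = -2 + P)
Q(A) = 0 (Q(A) = (-2 + 2)/A = 0/A = 0)
-114 - 28*Q(-5) = -114 - 28*0 = -114 + 0 = -114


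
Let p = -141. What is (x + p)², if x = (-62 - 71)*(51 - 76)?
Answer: 10137856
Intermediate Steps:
x = 3325 (x = -133*(-25) = 3325)
(x + p)² = (3325 - 141)² = 3184² = 10137856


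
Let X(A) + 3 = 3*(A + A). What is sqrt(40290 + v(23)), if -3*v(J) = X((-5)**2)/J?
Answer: sqrt(21312283)/23 ≈ 200.72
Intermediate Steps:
X(A) = -3 + 6*A (X(A) = -3 + 3*(A + A) = -3 + 3*(2*A) = -3 + 6*A)
v(J) = -49/J (v(J) = -(-3 + 6*(-5)**2)/(3*J) = -(-3 + 6*25)/(3*J) = -(-3 + 150)/(3*J) = -49/J)
sqrt(40290 + v(23)) = sqrt(40290 - 49/23) = sqrt(926621/23) = sqrt(21312283)/23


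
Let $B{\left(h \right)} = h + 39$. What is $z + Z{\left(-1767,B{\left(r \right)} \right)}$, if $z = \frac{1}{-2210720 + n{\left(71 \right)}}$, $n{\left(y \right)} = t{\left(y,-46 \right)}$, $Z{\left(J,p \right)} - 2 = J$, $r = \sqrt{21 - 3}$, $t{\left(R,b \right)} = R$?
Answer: $- \frac{3901795486}{2210649} \approx -1765.0$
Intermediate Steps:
$r = 3 \sqrt{2}$ ($r = \sqrt{18} = 3 \sqrt{2} \approx 4.2426$)
$B{\left(h \right)} = 39 + h$
$Z{\left(J,p \right)} = 2 + J$
$n{\left(y \right)} = y$
$z = - \frac{1}{2210649}$ ($z = \frac{1}{-2210720 + 71} = \frac{1}{-2210649} = - \frac{1}{2210649} \approx -4.5236 \cdot 10^{-7}$)
$z + Z{\left(-1767,B{\left(r \right)} \right)} = - \frac{1}{2210649} + \left(2 - 1767\right) = - \frac{1}{2210649} - 1765 = - \frac{3901795486}{2210649}$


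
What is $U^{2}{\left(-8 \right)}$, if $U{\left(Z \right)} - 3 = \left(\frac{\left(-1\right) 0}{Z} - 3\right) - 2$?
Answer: $4$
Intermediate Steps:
$U{\left(Z \right)} = -2$ ($U{\left(Z \right)} = 3 - \left(5 - \frac{\left(-1\right) 0}{Z}\right) = 3 - 5 = -2$)
$U^{2}{\left(-8 \right)} = \left(-2\right)^{2} = 4$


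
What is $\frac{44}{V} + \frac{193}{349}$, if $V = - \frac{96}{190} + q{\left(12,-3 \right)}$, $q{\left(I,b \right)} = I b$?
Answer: $- \frac{197374}{302583} \approx -0.6523$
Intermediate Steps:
$V = - \frac{3468}{95}$ ($V = - \frac{96}{190} + 12 \left(-3\right) = \left(-96\right) \frac{1}{190} - 36 = - \frac{48}{95} - 36 = - \frac{3468}{95} \approx -36.505$)
$\frac{44}{V} + \frac{193}{349} = \frac{44}{- \frac{3468}{95}} + \frac{193}{349} = 44 \left(- \frac{95}{3468}\right) + 193 \cdot \frac{1}{349} = - \frac{1045}{867} + \frac{193}{349} = - \frac{197374}{302583}$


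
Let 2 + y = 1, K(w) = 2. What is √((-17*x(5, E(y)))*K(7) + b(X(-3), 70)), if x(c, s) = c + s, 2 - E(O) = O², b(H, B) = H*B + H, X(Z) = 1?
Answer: I*√133 ≈ 11.533*I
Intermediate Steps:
b(H, B) = H + B*H (b(H, B) = B*H + H = H + B*H)
y = -1 (y = -2 + 1 = -1)
E(O) = 2 - O²
√((-17*x(5, E(y)))*K(7) + b(X(-3), 70)) = √(-17*(5 + (2 - 1*(-1)²))*2 + 1*(1 + 70)) = √(-17*(5 + (2 - 1*1))*2 + 1*71) = √(-17*(5 + (2 - 1))*2 + 71) = √(-17*(5 + 1)*2 + 71) = √(-17*6*2 + 71) = √(-102*2 + 71) = √(-204 + 71) = √(-133) = I*√133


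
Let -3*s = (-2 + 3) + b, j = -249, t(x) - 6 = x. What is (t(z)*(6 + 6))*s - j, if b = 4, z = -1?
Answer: 149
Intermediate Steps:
t(x) = 6 + x
s = -5/3 (s = -((-2 + 3) + 4)/3 = -(1 + 4)/3 = -⅓*5 = -5/3 ≈ -1.6667)
(t(z)*(6 + 6))*s - j = ((6 - 1)*(6 + 6))*(-5/3) - 1*(-249) = (5*12)*(-5/3) + 249 = 60*(-5/3) + 249 = -100 + 249 = 149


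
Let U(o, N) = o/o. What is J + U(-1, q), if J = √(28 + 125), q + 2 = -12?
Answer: 1 + 3*√17 ≈ 13.369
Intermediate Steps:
q = -14 (q = -2 - 12 = -14)
U(o, N) = 1
J = 3*√17 (J = √153 = 3*√17 ≈ 12.369)
J + U(-1, q) = 3*√17 + 1 = 1 + 3*√17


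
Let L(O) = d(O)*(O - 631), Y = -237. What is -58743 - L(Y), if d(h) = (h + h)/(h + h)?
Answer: -57875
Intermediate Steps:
d(h) = 1 (d(h) = (2*h)/((2*h)) = (2*h)*(1/(2*h)) = 1)
L(O) = -631 + O (L(O) = 1*(O - 631) = 1*(-631 + O) = -631 + O)
-58743 - L(Y) = -58743 - (-631 - 237) = -58743 - 1*(-868) = -58743 + 868 = -57875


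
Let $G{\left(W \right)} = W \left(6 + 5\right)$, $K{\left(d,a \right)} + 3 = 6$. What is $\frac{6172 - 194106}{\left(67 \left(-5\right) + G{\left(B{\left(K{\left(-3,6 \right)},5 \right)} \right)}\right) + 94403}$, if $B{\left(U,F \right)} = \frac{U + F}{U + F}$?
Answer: $- \frac{187934}{94079} \approx -1.9976$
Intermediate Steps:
$K{\left(d,a \right)} = 3$ ($K{\left(d,a \right)} = -3 + 6 = 3$)
$B{\left(U,F \right)} = 1$ ($B{\left(U,F \right)} = \frac{F + U}{F + U} = 1$)
$G{\left(W \right)} = 11 W$ ($G{\left(W \right)} = W 11 = 11 W$)
$\frac{6172 - 194106}{\left(67 \left(-5\right) + G{\left(B{\left(K{\left(-3,6 \right)},5 \right)} \right)}\right) + 94403} = \frac{6172 - 194106}{\left(67 \left(-5\right) + 11 \cdot 1\right) + 94403} = - \frac{187934}{\left(-335 + 11\right) + 94403} = - \frac{187934}{-324 + 94403} = - \frac{187934}{94079}$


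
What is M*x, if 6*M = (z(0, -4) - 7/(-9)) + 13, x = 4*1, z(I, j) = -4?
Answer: 176/27 ≈ 6.5185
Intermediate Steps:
x = 4
M = 44/27 (M = ((-4 - 7/(-9)) + 13)/6 = ((-4 - 7*(-⅑)) + 13)/6 = ((-4 + 7/9) + 13)/6 = (-29/9 + 13)/6 = (⅙)*(88/9) = 44/27 ≈ 1.6296)
M*x = (44/27)*4 = 176/27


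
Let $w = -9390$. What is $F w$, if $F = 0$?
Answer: $0$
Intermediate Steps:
$F w = 0 \left(-9390\right) = 0$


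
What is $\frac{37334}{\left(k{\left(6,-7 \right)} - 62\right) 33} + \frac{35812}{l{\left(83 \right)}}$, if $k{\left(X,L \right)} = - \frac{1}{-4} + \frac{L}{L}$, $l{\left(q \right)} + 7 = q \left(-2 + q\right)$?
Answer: $- \frac{16267367}{1223991} \approx -13.29$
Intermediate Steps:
$l{\left(q \right)} = -7 + q \left(-2 + q\right)$
$k{\left(X,L \right)} = \frac{5}{4}$ ($k{\left(X,L \right)} = \left(-1\right) \left(- \frac{1}{4}\right) + 1 = \frac{1}{4} + 1 = \frac{5}{4}$)
$\frac{37334}{\left(k{\left(6,-7 \right)} - 62\right) 33} + \frac{35812}{l{\left(83 \right)}} = \frac{37334}{\left(\frac{5}{4} - 62\right) 33} + \frac{35812}{-7 + 83^{2} - 166} = \frac{37334}{\left(- \frac{243}{4}\right) 33} + \frac{35812}{-7 + 6889 - 166} = \frac{37334}{- \frac{8019}{4}} + \frac{35812}{6716} = 37334 \left(- \frac{4}{8019}\right) + 35812 \cdot \frac{1}{6716} = - \frac{13576}{729} + \frac{8953}{1679} = - \frac{16267367}{1223991}$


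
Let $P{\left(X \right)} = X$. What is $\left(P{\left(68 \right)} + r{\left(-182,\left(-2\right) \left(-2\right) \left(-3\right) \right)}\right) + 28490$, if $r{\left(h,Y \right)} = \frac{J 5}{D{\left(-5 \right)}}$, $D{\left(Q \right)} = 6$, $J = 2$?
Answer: $\frac{85679}{3} \approx 28560.0$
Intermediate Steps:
$r{\left(h,Y \right)} = \frac{5}{3}$ ($r{\left(h,Y \right)} = \frac{2 \cdot 5}{6} = 10 \cdot \frac{1}{6} = \frac{5}{3}$)
$\left(P{\left(68 \right)} + r{\left(-182,\left(-2\right) \left(-2\right) \left(-3\right) \right)}\right) + 28490 = \left(68 + \frac{5}{3}\right) + 28490 = \frac{209}{3} + 28490 = \frac{85679}{3}$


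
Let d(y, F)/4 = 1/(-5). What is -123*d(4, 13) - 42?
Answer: 282/5 ≈ 56.400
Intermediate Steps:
d(y, F) = -⅘ (d(y, F) = 4/(-5) = 4*(-⅕) = -⅘)
-123*d(4, 13) - 42 = -123*(-⅘) - 42 = 492/5 - 42 = 282/5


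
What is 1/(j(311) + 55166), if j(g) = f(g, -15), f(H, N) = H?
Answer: 1/55477 ≈ 1.8025e-5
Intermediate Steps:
j(g) = g
1/(j(311) + 55166) = 1/(311 + 55166) = 1/55477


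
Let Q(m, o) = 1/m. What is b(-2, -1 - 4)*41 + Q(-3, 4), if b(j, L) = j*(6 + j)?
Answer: -985/3 ≈ -328.33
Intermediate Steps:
Q(m, o) = 1/m
b(-2, -1 - 4)*41 + Q(-3, 4) = -2*(6 - 2)*41 + 1/(-3) = -2*4*41 - 1/3 = -8*41 - 1/3 = -328 - 1/3 = -985/3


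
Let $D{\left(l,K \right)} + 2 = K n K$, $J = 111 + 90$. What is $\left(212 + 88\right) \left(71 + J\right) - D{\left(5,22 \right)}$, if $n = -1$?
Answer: $82086$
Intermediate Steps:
$J = 201$
$D{\left(l,K \right)} = -2 - K^{2}$ ($D{\left(l,K \right)} = -2 + K \left(-1\right) K = -2 + - K K = -2 - K^{2}$)
$\left(212 + 88\right) \left(71 + J\right) - D{\left(5,22 \right)} = \left(212 + 88\right) \left(71 + 201\right) - \left(-2 - 22^{2}\right) = 300 \cdot 272 - \left(-2 - 484\right) = 81600 - \left(-2 - 484\right) = 81600 - -486 = 81600 + 486 = 82086$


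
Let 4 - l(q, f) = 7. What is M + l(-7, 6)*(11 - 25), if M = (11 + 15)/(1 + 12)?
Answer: 44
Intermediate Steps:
M = 2 (M = 26/13 = 26*(1/13) = 2)
l(q, f) = -3 (l(q, f) = 4 - 1*7 = 4 - 7 = -3)
M + l(-7, 6)*(11 - 25) = 2 - 3*(11 - 25) = 2 - 3*(-14) = 2 + 42 = 44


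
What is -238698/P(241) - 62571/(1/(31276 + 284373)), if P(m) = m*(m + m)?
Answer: -1147127256061248/58081 ≈ -1.9750e+10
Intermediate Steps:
P(m) = 2*m² (P(m) = m*(2*m) = 2*m²)
-238698/P(241) - 62571/(1/(31276 + 284373)) = -238698/(2*241²) - 62571/(1/(31276 + 284373)) = -238698/(2*58081) - 62571/(1/315649) = -238698/116162 - 62571/1/315649 = -238698*1/116162 - 62571*315649 = -119349/58081 - 19750473579 = -1147127256061248/58081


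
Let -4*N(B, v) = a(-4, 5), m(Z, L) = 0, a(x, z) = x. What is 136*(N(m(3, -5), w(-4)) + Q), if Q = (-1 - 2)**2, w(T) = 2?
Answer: 1360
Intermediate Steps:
Q = 9 (Q = (-3)**2 = 9)
N(B, v) = 1 (N(B, v) = -1/4*(-4) = 1)
136*(N(m(3, -5), w(-4)) + Q) = 136*(1 + 9) = 136*10 = 1360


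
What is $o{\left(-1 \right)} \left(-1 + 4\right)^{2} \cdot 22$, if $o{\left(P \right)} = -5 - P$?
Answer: $-792$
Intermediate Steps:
$o{\left(-1 \right)} \left(-1 + 4\right)^{2} \cdot 22 = \left(-5 - -1\right) \left(-1 + 4\right)^{2} \cdot 22 = \left(-5 + 1\right) 3^{2} \cdot 22 = \left(-4\right) 9 \cdot 22 = \left(-36\right) 22 = -792$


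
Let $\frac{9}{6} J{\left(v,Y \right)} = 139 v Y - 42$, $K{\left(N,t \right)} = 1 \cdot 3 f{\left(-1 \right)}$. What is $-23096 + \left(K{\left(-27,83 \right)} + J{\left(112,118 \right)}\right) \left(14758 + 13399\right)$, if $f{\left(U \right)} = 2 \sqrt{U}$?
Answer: $\frac{103447735060}{3} + 168942 i \approx 3.4483 \cdot 10^{10} + 1.6894 \cdot 10^{5} i$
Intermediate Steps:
$K{\left(N,t \right)} = 6 i$ ($K{\left(N,t \right)} = 1 \cdot 3 \cdot 2 \sqrt{-1} = 3 \cdot 2 i = 6 i$)
$J{\left(v,Y \right)} = -28 + \frac{278 Y v}{3}$ ($J{\left(v,Y \right)} = \frac{2 \left(139 v Y - 42\right)}{3} = \frac{2 \left(139 Y v - 42\right)}{3} = \frac{2 \left(-42 + 139 Y v\right)}{3} = -28 + \frac{278 Y v}{3}$)
$-23096 + \left(K{\left(-27,83 \right)} + J{\left(112,118 \right)}\right) \left(14758 + 13399\right) = -23096 + \left(6 i - \left(28 - \frac{3674048}{3}\right)\right) \left(14758 + 13399\right) = -23096 + \left(6 i + \left(-28 + \frac{3674048}{3}\right)\right) 28157 = -23096 + \left(6 i + \frac{3673964}{3}\right) 28157 = -23096 + \left(\frac{3673964}{3} + 6 i\right) 28157 = -23096 + \left(\frac{103447804348}{3} + 168942 i\right) = \frac{103447735060}{3} + 168942 i$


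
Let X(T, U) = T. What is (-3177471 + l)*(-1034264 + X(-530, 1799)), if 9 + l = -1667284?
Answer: 5013332718616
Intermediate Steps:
l = -1667293 (l = -9 - 1667284 = -1667293)
(-3177471 + l)*(-1034264 + X(-530, 1799)) = (-3177471 - 1667293)*(-1034264 - 530) = -4844764*(-1034794) = 5013332718616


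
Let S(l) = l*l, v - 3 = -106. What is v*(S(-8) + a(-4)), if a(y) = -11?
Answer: -5459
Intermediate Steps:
v = -103 (v = 3 - 106 = -103)
S(l) = l²
v*(S(-8) + a(-4)) = -103*((-8)² - 11) = -103*(64 - 11) = -103*53 = -5459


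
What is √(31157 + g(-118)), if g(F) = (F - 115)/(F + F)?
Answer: √433843815/118 ≈ 176.52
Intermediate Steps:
g(F) = (-115 + F)/(2*F) (g(F) = (-115 + F)/((2*F)) = (-115 + F)*(1/(2*F)) = (-115 + F)/(2*F))
√(31157 + g(-118)) = √(31157 + (½)*(-115 - 118)/(-118)) = √(31157 + (½)*(-1/118)*(-233)) = √(31157 + 233/236) = √(7353285/236) = √433843815/118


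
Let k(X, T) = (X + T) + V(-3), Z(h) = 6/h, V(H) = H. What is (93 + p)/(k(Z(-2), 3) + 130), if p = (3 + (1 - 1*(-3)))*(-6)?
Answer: 51/127 ≈ 0.40157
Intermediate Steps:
k(X, T) = -3 + T + X (k(X, T) = (X + T) - 3 = (T + X) - 3 = -3 + T + X)
p = -42 (p = (3 + (1 + 3))*(-6) = (3 + 4)*(-6) = 7*(-6) = -42)
(93 + p)/(k(Z(-2), 3) + 130) = (93 - 42)/((-3 + 3 + 6/(-2)) + 130) = 51/((-3 + 3 + 6*(-½)) + 130) = 51/((-3 + 3 - 3) + 130) = 51/(-3 + 130) = 51/127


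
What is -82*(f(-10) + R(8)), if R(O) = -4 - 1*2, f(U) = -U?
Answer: -328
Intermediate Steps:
R(O) = -6 (R(O) = -4 - 2 = -6)
-82*(f(-10) + R(8)) = -82*(-1*(-10) - 6) = -82*(10 - 6) = -82*4 = -328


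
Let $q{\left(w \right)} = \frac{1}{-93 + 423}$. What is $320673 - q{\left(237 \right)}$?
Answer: $\frac{105822089}{330} \approx 3.2067 \cdot 10^{5}$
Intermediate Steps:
$q{\left(w \right)} = \frac{1}{330}$
$320673 - q{\left(237 \right)} = 320673 - \frac{1}{330} = \frac{105822089}{330}$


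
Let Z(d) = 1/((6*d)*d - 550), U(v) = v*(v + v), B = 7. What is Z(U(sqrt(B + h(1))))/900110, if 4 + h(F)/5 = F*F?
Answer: 1/887508460 ≈ 1.1268e-9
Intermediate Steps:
h(F) = -20 + 5*F**2 (h(F) = -20 + 5*(F*F) = -20 + 5*F**2)
U(v) = 2*v**2 (U(v) = v*(2*v) = 2*v**2)
Z(d) = 1/(-550 + 6*d**2) (Z(d) = 1/(6*d**2 - 550) = 1/(-550 + 6*d**2))
Z(U(sqrt(B + h(1))))/900110 = (1/(2*(-275 + 3*(2*(sqrt(7 + (-20 + 5*1**2)))**2)**2)))/900110 = (1/(2*(-275 + 3*(2*(sqrt(7 + (-20 + 5*1)))**2)**2)))*(1/900110) = (1/(2*(-275 + 3*(2*(sqrt(7 + (-20 + 5)))**2)**2)))*(1/900110) = (1/(2*(-275 + 3*(2*(sqrt(7 - 15))**2)**2)))*(1/900110) = (1/(2*(-275 + 3*(2*(sqrt(-8))**2)**2)))*(1/900110) = (1/(2*(-275 + 3*(2*(2*I*sqrt(2))**2)**2)))*(1/900110) = (1/(2*(-275 + 3*(2*(-8))**2)))*(1/900110) = (1/(2*(-275 + 3*(-16)**2)))*(1/900110) = (1/(2*(-275 + 3*256)))*(1/900110) = (1/(2*(-275 + 768)))*(1/900110) = ((1/2)/493)*(1/900110) = ((1/2)*(1/493))*(1/900110) = (1/986)*(1/900110) = 1/887508460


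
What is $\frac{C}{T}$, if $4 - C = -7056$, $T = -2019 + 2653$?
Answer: $\frac{3530}{317} \approx 11.136$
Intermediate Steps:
$T = 634$
$C = 7060$ ($C = 4 - -7056 = 4 + 7056 = 7060$)
$\frac{C}{T} = \frac{7060}{634} = 7060 \cdot \frac{1}{634} = \frac{3530}{317}$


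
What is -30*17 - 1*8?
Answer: -518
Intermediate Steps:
-30*17 - 1*8 = -510 - 8 = -518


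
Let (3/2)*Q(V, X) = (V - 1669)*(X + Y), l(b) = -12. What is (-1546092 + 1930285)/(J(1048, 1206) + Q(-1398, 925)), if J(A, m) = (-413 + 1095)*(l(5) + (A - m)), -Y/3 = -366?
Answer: -1152579/12756902 ≈ -0.090349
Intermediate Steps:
Y = 1098 (Y = -3*(-366) = 1098)
Q(V, X) = 2*(-1669 + V)*(1098 + X)/3 (Q(V, X) = 2*((V - 1669)*(X + 1098))/3 = 2*((-1669 + V)*(1098 + X))/3 = 2*(-1669 + V)*(1098 + X)/3)
J(A, m) = -8184 - 682*m + 682*A (J(A, m) = (-413 + 1095)*(-12 + (A - m)) = 682*(-12 + A - m) = -8184 - 682*m + 682*A)
(-1546092 + 1930285)/(J(1048, 1206) + Q(-1398, 925)) = (-1546092 + 1930285)/((-8184 - 682*1206 + 682*1048) + (-1221708 + 732*(-1398) - 3338/3*925 + (⅔)*(-1398)*925)) = 384193/((-8184 - 822492 + 714736) + (-1221708 - 1023336 - 3087650/3 - 862100)) = 384193/(-115940 - 12409082/3) = 384193/(-12756902/3) = 384193*(-3/12756902) = -1152579/12756902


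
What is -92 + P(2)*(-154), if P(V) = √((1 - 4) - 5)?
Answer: -92 - 308*I*√2 ≈ -92.0 - 435.58*I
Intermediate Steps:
P(V) = 2*I*√2 (P(V) = √(-3 - 5) = √(-8) = 2*I*√2)
-92 + P(2)*(-154) = -92 + (2*I*√2)*(-154) = -92 - 308*I*√2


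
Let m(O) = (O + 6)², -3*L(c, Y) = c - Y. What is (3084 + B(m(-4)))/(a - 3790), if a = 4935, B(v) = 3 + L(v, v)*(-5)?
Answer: 3087/1145 ≈ 2.6961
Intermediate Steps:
L(c, Y) = -c/3 + Y/3 (L(c, Y) = -(c - Y)/3 = -c/3 + Y/3)
m(O) = (6 + O)²
B(v) = 3 (B(v) = 3 + (-v/3 + v/3)*(-5) = 3 + 0*(-5) = 3 + 0 = 3)
(3084 + B(m(-4)))/(a - 3790) = (3084 + 3)/(4935 - 3790) = 3087/1145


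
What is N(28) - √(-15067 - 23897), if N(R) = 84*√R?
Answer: 168*√7 - 2*I*√9741 ≈ 444.49 - 197.39*I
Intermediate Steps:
N(28) - √(-15067 - 23897) = 84*√28 - √(-15067 - 23897) = 84*(2*√7) - √(-38964) = 168*√7 - 2*I*√9741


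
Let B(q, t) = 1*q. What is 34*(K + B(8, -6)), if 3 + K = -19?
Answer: -476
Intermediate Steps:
K = -22 (K = -3 - 19 = -22)
B(q, t) = q
34*(K + B(8, -6)) = 34*(-22 + 8) = 34*(-14) = -476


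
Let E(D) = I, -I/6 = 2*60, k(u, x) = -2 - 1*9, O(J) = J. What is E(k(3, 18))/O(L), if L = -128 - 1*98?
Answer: 360/113 ≈ 3.1858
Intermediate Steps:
L = -226 (L = -128 - 98 = -226)
k(u, x) = -11 (k(u, x) = -2 - 9 = -11)
I = -720 (I = -12*60 = -6*120 = -720)
E(D) = -720
E(k(3, 18))/O(L) = -720/(-226) = -720*(-1/226) = 360/113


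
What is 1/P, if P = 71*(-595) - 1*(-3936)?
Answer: -1/38309 ≈ -2.6104e-5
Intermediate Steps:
P = -38309 (P = -42245 + 3936 = -38309)
1/P = 1/(-38309) = -1/38309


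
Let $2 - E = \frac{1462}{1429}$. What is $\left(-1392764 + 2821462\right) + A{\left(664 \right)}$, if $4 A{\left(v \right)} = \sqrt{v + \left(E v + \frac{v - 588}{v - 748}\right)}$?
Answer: $1428698 + \frac{\sqrt{1181293751841}}{120036} \approx 1.4287 \cdot 10^{6}$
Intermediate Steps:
$E = \frac{1396}{1429}$ ($E = 2 - \frac{1462}{1429} = \frac{1396}{1429} \approx 0.97691$)
$A{\left(v \right)} = \frac{\sqrt{\frac{2825 v}{1429} + \frac{-588 + v}{-748 + v}}}{4}$ ($A{\left(v \right)} = \frac{\sqrt{v + \left(\frac{1396 v}{1429} + \frac{v - 588}{v - 748}\right)}}{4} = \frac{\sqrt{v + \left(\frac{1396 v}{1429} + \frac{-588 + v}{-748 + v}\right)}}{4} = \frac{\sqrt{\frac{2825 v}{1429} + \frac{-588 + v}{-748 + v}}}{4}$)
$\left(-1392764 + 2821462\right) + A{\left(664 \right)} = \left(-1392764 + 2821462\right) + \frac{\sqrt{1429} \sqrt{\frac{-840252 - 1402149544 + 2825 \cdot 664^{2}}{-748 + 664}}}{5716} = 1428698 + \frac{\sqrt{1429} \sqrt{\frac{-840252 - 1402149544 + 2825 \cdot 440896}{-84}}}{5716} = 1428698 + \frac{\sqrt{1429} \sqrt{- \frac{-840252 - 1402149544 + 1245531200}{84}}}{5716} = 1428698 + \frac{\sqrt{1429} \sqrt{\left(- \frac{1}{84}\right) \left(-157458596\right)}}{5716} = 1428698 + \frac{\sqrt{1429} \sqrt{\frac{39364649}{21}}}{5716} = 1428698 + \frac{\sqrt{1429} \frac{\sqrt{826657629}}{21}}{5716} = 1428698 + \frac{\sqrt{1181293751841}}{120036}$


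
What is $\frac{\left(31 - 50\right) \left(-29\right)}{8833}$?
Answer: $\frac{551}{8833} \approx 0.06238$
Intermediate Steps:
$\frac{\left(31 - 50\right) \left(-29\right)}{8833} = \left(-19\right) \left(-29\right) \frac{1}{8833} = 551 \cdot \frac{1}{8833} = \frac{551}{8833}$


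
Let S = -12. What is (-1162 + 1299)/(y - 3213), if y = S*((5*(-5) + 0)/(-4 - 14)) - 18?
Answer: -411/9743 ≈ -0.042184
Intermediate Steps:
y = -104/3 (y = -12*(5*(-5) + 0)/(-4 - 14) - 18 = -12*(-25 + 0)/(-18) - 18 = -(-300)*(-1)/18 - 18 = -12*25/18 - 18 = -50/3 - 18 = -104/3 ≈ -34.667)
(-1162 + 1299)/(y - 3213) = (-1162 + 1299)/(-104/3 - 3213) = 137/(-9743/3) = 137*(-3/9743) = -411/9743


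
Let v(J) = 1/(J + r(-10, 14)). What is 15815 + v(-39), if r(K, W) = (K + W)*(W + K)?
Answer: 363744/23 ≈ 15815.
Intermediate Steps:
r(K, W) = (K + W)² (r(K, W) = (K + W)*(K + W) = (K + W)²)
v(J) = 1/(16 + J) (v(J) = 1/(J + (-10 + 14)²) = 1/(J + 4²) = 1/(J + 16) = 1/(16 + J))
15815 + v(-39) = 15815 + 1/(16 - 39) = 15815 + 1/(-23) = 15815 - 1/23 = 363744/23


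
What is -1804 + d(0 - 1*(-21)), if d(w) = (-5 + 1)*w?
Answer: -1888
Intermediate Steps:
d(w) = -4*w
-1804 + d(0 - 1*(-21)) = -1804 - 4*(0 - 1*(-21)) = -1804 - 4*(0 + 21) = -1804 - 4*21 = -1804 - 84 = -1888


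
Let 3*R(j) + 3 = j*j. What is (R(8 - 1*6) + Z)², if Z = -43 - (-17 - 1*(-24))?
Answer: 22201/9 ≈ 2466.8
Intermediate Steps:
R(j) = -1 + j²/3 (R(j) = -1 + (j*j)/3 = -1 + j²/3)
Z = -50 (Z = -43 - (-17 + 24) = -43 - 1*7 = -43 - 7 = -50)
(R(8 - 1*6) + Z)² = ((-1 + (8 - 1*6)²/3) - 50)² = ((-1 + (8 - 6)²/3) - 50)² = ((-1 + (⅓)*2²) - 50)² = ((-1 + (⅓)*4) - 50)² = ((-1 + 4/3) - 50)² = (⅓ - 50)² = (-149/3)² = 22201/9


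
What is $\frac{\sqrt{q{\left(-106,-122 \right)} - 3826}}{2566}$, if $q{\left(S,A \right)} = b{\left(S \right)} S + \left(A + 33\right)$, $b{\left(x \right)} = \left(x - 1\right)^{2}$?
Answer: $\frac{i \sqrt{1217509}}{2566} \approx 0.43001 i$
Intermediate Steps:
$b{\left(x \right)} = \left(-1 + x\right)^{2}$
$q{\left(S,A \right)} = 33 + A + S \left(-1 + S\right)^{2}$ ($q{\left(S,A \right)} = \left(-1 + S\right)^{2} S + \left(A + 33\right) = S \left(-1 + S\right)^{2} + \left(33 + A\right) = 33 + A + S \left(-1 + S\right)^{2}$)
$\frac{\sqrt{q{\left(-106,-122 \right)} - 3826}}{2566} = \frac{\sqrt{\left(33 - 122 - 106 \left(-1 - 106\right)^{2}\right) - 3826}}{2566} = \sqrt{\left(33 - 122 - 106 \left(-107\right)^{2}\right) - 3826} \cdot \frac{1}{2566} = \sqrt{\left(33 - 122 - 1213594\right) - 3826} \cdot \frac{1}{2566} = \sqrt{-1213683 - 3826} \cdot \frac{1}{2566} = \sqrt{-1217509} \cdot \frac{1}{2566} = i \sqrt{1217509} \cdot \frac{1}{2566} = \frac{i \sqrt{1217509}}{2566}$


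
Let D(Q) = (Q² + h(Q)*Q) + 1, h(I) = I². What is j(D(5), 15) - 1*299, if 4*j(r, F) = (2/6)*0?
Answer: -299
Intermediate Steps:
D(Q) = 1 + Q² + Q³ (D(Q) = (Q² + Q²*Q) + 1 = (Q² + Q³) + 1 = 1 + Q² + Q³)
j(r, F) = 0 (j(r, F) = ((2/6)*0)/4 = (((⅙)*2)*0)/4 = ((⅓)*0)/4 = (¼)*0 = 0)
j(D(5), 15) - 1*299 = 0 - 1*299 = 0 - 299 = -299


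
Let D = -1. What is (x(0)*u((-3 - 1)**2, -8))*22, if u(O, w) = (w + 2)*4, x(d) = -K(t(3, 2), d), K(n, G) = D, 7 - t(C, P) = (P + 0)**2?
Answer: -528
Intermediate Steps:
t(C, P) = 7 - P**2 (t(C, P) = 7 - (P + 0)**2 = 7 - P**2)
K(n, G) = -1
x(d) = 1 (x(d) = -1*(-1) = 1)
u(O, w) = 8 + 4*w (u(O, w) = (2 + w)*4 = 8 + 4*w)
(x(0)*u((-3 - 1)**2, -8))*22 = (1*(8 + 4*(-8)))*22 = (1*(8 - 32))*22 = (1*(-24))*22 = -24*22 = -528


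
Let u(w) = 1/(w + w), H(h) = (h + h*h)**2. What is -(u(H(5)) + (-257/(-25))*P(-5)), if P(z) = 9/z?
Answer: 166531/9000 ≈ 18.503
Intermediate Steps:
H(h) = (h + h**2)**2
u(w) = 1/(2*w)
-(u(H(5)) + (-257/(-25))*P(-5)) = -(1/(2*((5**2*(1 + 5)**2))) + (-257/(-25))*(9/(-5))) = -(1/(2*((25*6**2))) + (-257*(-1/25))*(9*(-1/5))) = -(1/(2*((25*36))) + (257/25)*(-9/5)) = -((1/2)/900 - 2313/125) = -((1/2)*(1/900) - 2313/125) = -(1/1800 - 2313/125) = -1*(-166531/9000) = 166531/9000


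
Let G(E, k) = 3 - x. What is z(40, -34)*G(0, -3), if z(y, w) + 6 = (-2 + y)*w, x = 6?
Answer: 3894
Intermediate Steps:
G(E, k) = -3 (G(E, k) = 3 - 1*6 = 3 - 6 = -3)
z(y, w) = -6 + w*(-2 + y) (z(y, w) = -6 + (-2 + y)*w = -6 + w*(-2 + y))
z(40, -34)*G(0, -3) = (-6 - 2*(-34) - 34*40)*(-3) = (-6 + 68 - 1360)*(-3) = -1298*(-3) = 3894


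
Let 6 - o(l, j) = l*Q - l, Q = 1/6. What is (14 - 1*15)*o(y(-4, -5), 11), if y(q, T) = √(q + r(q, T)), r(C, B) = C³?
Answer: -6 - 5*I*√17/3 ≈ -6.0 - 6.8718*I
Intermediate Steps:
y(q, T) = √(q + q³)
Q = ⅙ (Q = 1*(⅙) = ⅙ ≈ 0.16667)
o(l, j) = 6 + 5*l/6 (o(l, j) = 6 - (l*(⅙) - l) = 6 - (l/6 - l) = 6 - (-5)*l/6 = 6 + 5*l/6)
(14 - 1*15)*o(y(-4, -5), 11) = (14 - 1*15)*(6 + 5*√(-4 + (-4)³)/6) = (14 - 15)*(6 + 5*√(-4 - 64)/6) = -(6 + 5*√(-68)/6) = -(6 + 5*(2*I*√17)/6) = -(6 + 5*I*√17/3) = -6 - 5*I*√17/3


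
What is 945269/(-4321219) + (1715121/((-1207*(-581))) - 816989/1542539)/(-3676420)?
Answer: -134258903051514020948068/613752001295263825353205 ≈ -0.21875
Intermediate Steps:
945269/(-4321219) + (1715121/((-1207*(-581))) - 816989/1542539)/(-3676420) = 945269*(-1/4321219) + (1715121/701267 - 816989*1/1542539)*(-1/3676420) = -945269/4321219 + (1715121*(1/701267) - 816989/1542539)*(-1/3676420) = -945269/4321219 + (1715121/701267 - 816989/1542539)*(-1/3676420) = -945269/4321219 + (2072713607156/1081731696913)*(-1/3676420) = -945269/4321219 - 518178401789/994225011291222865 = -134258903051514020948068/613752001295263825353205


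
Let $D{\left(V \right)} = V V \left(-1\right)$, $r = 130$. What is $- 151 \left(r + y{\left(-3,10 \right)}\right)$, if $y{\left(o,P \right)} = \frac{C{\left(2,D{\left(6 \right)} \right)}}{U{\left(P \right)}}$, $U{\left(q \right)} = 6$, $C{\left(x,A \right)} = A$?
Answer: $-18724$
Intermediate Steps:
$D{\left(V \right)} = - V^{2}$ ($D{\left(V \right)} = V^{2} \left(-1\right) = - V^{2}$)
$y{\left(o,P \right)} = -6$ ($y{\left(o,P \right)} = \frac{\left(-1\right) 6^{2}}{6} = \left(-1\right) 36 \cdot \frac{1}{6} = \left(-36\right) \frac{1}{6} = -6$)
$- 151 \left(r + y{\left(-3,10 \right)}\right) = - 151 \left(130 - 6\right) = \left(-151\right) 124 = -18724$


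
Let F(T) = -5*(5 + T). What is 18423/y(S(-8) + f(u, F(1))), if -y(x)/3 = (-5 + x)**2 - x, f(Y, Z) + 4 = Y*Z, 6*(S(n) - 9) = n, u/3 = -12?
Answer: -55269/10461943 ≈ -0.0052829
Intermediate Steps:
u = -36 (u = 3*(-12) = -36)
S(n) = 9 + n/6
F(T) = -25 - 5*T
f(Y, Z) = -4 + Y*Z
y(x) = -3*(-5 + x)**2 + 3*x (y(x) = -3*((-5 + x)**2 - x) = -3*(-5 + x)**2 + 3*x)
18423/y(S(-8) + f(u, F(1))) = 18423/(-3*(-5 + ((9 + (1/6)*(-8)) + (-4 - 36*(-25 - 5*1))))**2 + 3*((9 + (1/6)*(-8)) + (-4 - 36*(-25 - 5*1)))) = 18423/(-3*(-5 + ((9 - 4/3) + (-4 - 36*(-25 - 5))))**2 + 3*((9 - 4/3) + (-4 - 36*(-25 - 5)))) = 18423/(-3*(-5 + (23/3 + (-4 - 36*(-30))))**2 + 3*(23/3 + (-4 - 36*(-30)))) = 18423/(-3*(-5 + (23/3 + (-4 + 1080)))**2 + 3*(23/3 + (-4 + 1080))) = 18423/(-3*(-5 + (23/3 + 1076))**2 + 3*(23/3 + 1076)) = 18423/(-3*(-5 + 3251/3)**2 + 3*(3251/3)) = 18423/(-3*(3236/3)**2 + 3251) = 18423/(-3*10471696/9 + 3251) = 18423/(-10471696/3 + 3251) = 18423/(-10461943/3) = 18423*(-3/10461943) = -55269/10461943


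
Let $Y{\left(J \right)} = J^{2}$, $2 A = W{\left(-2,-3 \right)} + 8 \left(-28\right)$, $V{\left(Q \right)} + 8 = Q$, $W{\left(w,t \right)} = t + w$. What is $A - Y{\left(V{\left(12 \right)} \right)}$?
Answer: $- \frac{261}{2} \approx -130.5$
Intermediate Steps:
$V{\left(Q \right)} = -8 + Q$
$A = - \frac{229}{2}$ ($A = \frac{\left(-3 - 2\right) + 8 \left(-28\right)}{2} = \frac{-5 - 224}{2} = \frac{1}{2} \left(-229\right) = - \frac{229}{2} \approx -114.5$)
$A - Y{\left(V{\left(12 \right)} \right)} = - \frac{229}{2} - \left(-8 + 12\right)^{2} = - \frac{229}{2} - 4^{2} = - \frac{229}{2} - 16 = - \frac{261}{2}$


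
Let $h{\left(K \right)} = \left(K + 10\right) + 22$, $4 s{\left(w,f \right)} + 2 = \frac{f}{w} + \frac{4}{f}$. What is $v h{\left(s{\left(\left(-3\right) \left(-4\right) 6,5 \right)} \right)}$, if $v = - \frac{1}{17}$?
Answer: $- \frac{45673}{24480} \approx -1.8657$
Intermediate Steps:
$s{\left(w,f \right)} = - \frac{1}{2} + \frac{1}{f} + \frac{f}{4 w}$ ($s{\left(w,f \right)} = - \frac{1}{2} + \frac{\frac{f}{w} + \frac{4}{f}}{4} = - \frac{1}{2} + \frac{\frac{4}{f} + \frac{f}{w}}{4} = - \frac{1}{2} + \left(\frac{1}{f} + \frac{f}{4 w}\right) = - \frac{1}{2} + \frac{1}{f} + \frac{f}{4 w}$)
$v = - \frac{1}{17}$ ($v = \left(-1\right) \frac{1}{17} = - \frac{1}{17} \approx -0.058824$)
$h{\left(K \right)} = 32 + K$ ($h{\left(K \right)} = \left(10 + K\right) + 22 = 32 + K$)
$v h{\left(s{\left(\left(-3\right) \left(-4\right) 6,5 \right)} \right)} = - \frac{32 + \left(- \frac{1}{2} + \frac{1}{5} + \frac{1}{4} \cdot 5 \frac{1}{\left(-3\right) \left(-4\right) 6}\right)}{17} = - \frac{32 + \left(- \frac{1}{2} + \frac{1}{5} + \frac{1}{4} \cdot 5 \frac{1}{12 \cdot 6}\right)}{17} = - \frac{32 + \left(- \frac{1}{2} + \frac{1}{5} + \frac{1}{4} \cdot 5 \cdot \frac{1}{72}\right)}{17} = - \frac{32 + \left(- \frac{1}{2} + \frac{1}{5} + \frac{5}{288}\right)}{17} = - \frac{32 - \frac{407}{1440}}{17} = \left(- \frac{1}{17}\right) \frac{45673}{1440} = - \frac{45673}{24480}$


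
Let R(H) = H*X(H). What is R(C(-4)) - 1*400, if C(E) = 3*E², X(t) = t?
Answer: 1904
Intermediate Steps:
R(H) = H² (R(H) = H*H = H²)
R(C(-4)) - 1*400 = (3*(-4)²)² - 1*400 = (3*16)² - 400 = 48² - 400 = 2304 - 400 = 1904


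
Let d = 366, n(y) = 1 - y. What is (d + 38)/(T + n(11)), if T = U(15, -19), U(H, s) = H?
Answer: 404/5 ≈ 80.800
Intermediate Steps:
T = 15
(d + 38)/(T + n(11)) = (366 + 38)/(15 + (1 - 1*11)) = 404/(15 + (1 - 11)) = 404/(15 - 10) = 404/5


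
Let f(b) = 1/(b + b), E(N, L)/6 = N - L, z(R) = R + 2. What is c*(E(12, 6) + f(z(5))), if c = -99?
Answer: -49995/14 ≈ -3571.1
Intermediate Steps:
z(R) = 2 + R
E(N, L) = -6*L + 6*N (E(N, L) = 6*(N - L) = -6*L + 6*N)
f(b) = 1/(2*b)
c*(E(12, 6) + f(z(5))) = -99*((-6*6 + 6*12) + 1/(2*(2 + 5))) = -99*((-36 + 72) + (½)/7) = -99*(36 + (½)*(⅐)) = -99*(36 + 1/14) = -99*505/14 = -49995/14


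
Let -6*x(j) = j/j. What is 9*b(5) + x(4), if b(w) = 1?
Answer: 53/6 ≈ 8.8333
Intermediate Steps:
x(j) = -1/6 (x(j) = -j/(6*j) = -1/6*1 = -1/6)
9*b(5) + x(4) = 9*1 - 1/6 = 9 - 1/6 = 53/6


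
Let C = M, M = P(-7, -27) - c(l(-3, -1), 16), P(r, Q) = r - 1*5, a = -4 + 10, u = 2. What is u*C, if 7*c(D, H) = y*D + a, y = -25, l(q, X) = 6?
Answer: 120/7 ≈ 17.143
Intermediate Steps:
a = 6
c(D, H) = 6/7 - 25*D/7 (c(D, H) = (-25*D + 6)/7 = (6 - 25*D)/7 = 6/7 - 25*D/7)
P(r, Q) = -5 + r (P(r, Q) = r - 5 = -5 + r)
M = 60/7 (M = (-5 - 7) - (6/7 - 25/7*6) = -12 - (6/7 - 150/7) = -12 - 1*(-144/7) = -12 + 144/7 = 60/7 ≈ 8.5714)
C = 60/7 ≈ 8.5714
u*C = 2*(60/7) = 120/7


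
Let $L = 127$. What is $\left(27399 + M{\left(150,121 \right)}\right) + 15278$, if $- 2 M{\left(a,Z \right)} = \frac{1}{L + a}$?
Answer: $\frac{23643057}{554} \approx 42677.0$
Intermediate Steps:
$M{\left(a,Z \right)} = - \frac{1}{2 \left(127 + a\right)}$
$\left(27399 + M{\left(150,121 \right)}\right) + 15278 = \left(27399 - \frac{1}{254 + 2 \cdot 150}\right) + 15278 = \left(27399 - \frac{1}{254 + 300}\right) + 15278 = \left(27399 - \frac{1}{554}\right) + 15278 = \frac{15179045}{554} + 15278 = \frac{23643057}{554}$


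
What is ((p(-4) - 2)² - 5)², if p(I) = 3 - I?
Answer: 400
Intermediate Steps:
((p(-4) - 2)² - 5)² = (((3 - 1*(-4)) - 2)² - 5)² = (((3 + 4) - 2)² - 5)² = ((7 - 2)² - 5)² = (5² - 5)² = (25 - 5)² = 20² = 400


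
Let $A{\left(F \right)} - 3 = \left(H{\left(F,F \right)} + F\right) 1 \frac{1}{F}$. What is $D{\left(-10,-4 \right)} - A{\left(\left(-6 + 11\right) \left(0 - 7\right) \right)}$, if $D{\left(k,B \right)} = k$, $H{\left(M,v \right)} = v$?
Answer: $-15$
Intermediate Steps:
$A{\left(F \right)} = 5$ ($A{\left(F \right)} = 3 + \left(F + F\right) 1 \frac{1}{F} = 3 + \frac{2 F}{F} = 3 + 2 = 5$)
$D{\left(-10,-4 \right)} - A{\left(\left(-6 + 11\right) \left(0 - 7\right) \right)} = -10 - 5 = -15$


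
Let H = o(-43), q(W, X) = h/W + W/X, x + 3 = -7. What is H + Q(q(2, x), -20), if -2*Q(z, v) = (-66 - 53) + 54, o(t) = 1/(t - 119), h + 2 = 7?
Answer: 2632/81 ≈ 32.494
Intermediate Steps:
h = 5 (h = -2 + 7 = 5)
o(t) = 1/(-119 + t)
x = -10 (x = -3 - 7 = -10)
q(W, X) = 5/W + W/X
Q(z, v) = 65/2 (Q(z, v) = -((-66 - 53) + 54)/2 = -(-119 + 54)/2 = -½*(-65) = 65/2)
H = -1/162 (H = 1/(-119 - 43) = 1/(-162) = -1/162 ≈ -0.0061728)
H + Q(q(2, x), -20) = -1/162 + 65/2 = 2632/81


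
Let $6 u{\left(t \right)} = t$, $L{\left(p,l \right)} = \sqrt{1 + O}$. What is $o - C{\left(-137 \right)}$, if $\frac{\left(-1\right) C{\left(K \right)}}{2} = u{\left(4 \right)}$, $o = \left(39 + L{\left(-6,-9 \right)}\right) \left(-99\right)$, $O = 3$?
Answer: $- \frac{12173}{3} \approx -4057.7$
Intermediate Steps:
$L{\left(p,l \right)} = 2$ ($L{\left(p,l \right)} = \sqrt{1 + 3} = \sqrt{4} = 2$)
$u{\left(t \right)} = \frac{t}{6}$
$o = -4059$ ($o = \left(39 + 2\right) \left(-99\right) = 41 \left(-99\right) = -4059$)
$C{\left(K \right)} = - \frac{4}{3}$ ($C{\left(K \right)} = - 2 \cdot \frac{1}{6} \cdot 4 = \left(-2\right) \frac{2}{3} = - \frac{4}{3}$)
$o - C{\left(-137 \right)} = -4059 - - \frac{4}{3} = -4059 + \frac{4}{3} = - \frac{12173}{3}$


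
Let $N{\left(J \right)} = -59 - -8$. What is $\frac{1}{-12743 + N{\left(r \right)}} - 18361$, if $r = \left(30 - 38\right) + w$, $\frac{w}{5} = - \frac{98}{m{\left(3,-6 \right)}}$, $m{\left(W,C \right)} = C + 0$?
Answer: $- \frac{234910635}{12794} \approx -18361.0$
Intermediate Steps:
$m{\left(W,C \right)} = C$
$w = \frac{245}{3}$ ($w = 5 \left(- \frac{98}{-6}\right) = 5 \left(\left(-98\right) \left(- \frac{1}{6}\right)\right) = 5 \cdot \frac{49}{3} = \frac{245}{3} \approx 81.667$)
$r = \frac{221}{3}$ ($r = \left(30 - 38\right) + \frac{245}{3} = -8 + \frac{245}{3} = \frac{221}{3} \approx 73.667$)
$N{\left(J \right)} = -51$ ($N{\left(J \right)} = -59 + 8 = -51$)
$\frac{1}{-12743 + N{\left(r \right)}} - 18361 = \frac{1}{-12743 - 51} - 18361 = \frac{1}{-12794} - 18361 = - \frac{1}{12794} - 18361 = - \frac{234910635}{12794}$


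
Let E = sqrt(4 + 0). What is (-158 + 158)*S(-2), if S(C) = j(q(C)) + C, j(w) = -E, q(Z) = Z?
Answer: 0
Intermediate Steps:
E = 2 (E = sqrt(4) = 2)
j(w) = -2 (j(w) = -1*2 = -2)
S(C) = -2 + C
(-158 + 158)*S(-2) = (-158 + 158)*(-2 - 2) = 0*(-4) = 0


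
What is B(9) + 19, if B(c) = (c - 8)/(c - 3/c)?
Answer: 497/26 ≈ 19.115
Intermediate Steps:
B(c) = (-8 + c)/(c - 3/c)
B(9) + 19 = 9*(-8 + 9)/(-3 + 9²) + 19 = 9*1/(-3 + 81) + 19 = 9*1/78 + 19 = 9*(1/78)*1 + 19 = 3/26 + 19 = 497/26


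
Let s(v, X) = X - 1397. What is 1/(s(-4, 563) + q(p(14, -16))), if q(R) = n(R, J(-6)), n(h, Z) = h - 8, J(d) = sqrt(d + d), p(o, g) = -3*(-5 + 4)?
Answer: -1/839 ≈ -0.0011919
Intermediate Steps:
p(o, g) = 3 (p(o, g) = -3*(-1) = 3)
J(d) = sqrt(2)*sqrt(d) (J(d) = sqrt(2*d) = sqrt(2)*sqrt(d))
n(h, Z) = -8 + h
s(v, X) = -1397 + X
q(R) = -8 + R
1/(s(-4, 563) + q(p(14, -16))) = 1/((-1397 + 563) + (-8 + 3)) = 1/(-834 - 5) = 1/(-839) = -1/839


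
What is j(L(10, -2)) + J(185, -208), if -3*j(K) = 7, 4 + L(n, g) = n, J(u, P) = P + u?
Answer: -76/3 ≈ -25.333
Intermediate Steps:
L(n, g) = -4 + n
j(K) = -7/3 (j(K) = -1/3*7 = -7/3)
j(L(10, -2)) + J(185, -208) = -7/3 + (-208 + 185) = -7/3 - 23 = -76/3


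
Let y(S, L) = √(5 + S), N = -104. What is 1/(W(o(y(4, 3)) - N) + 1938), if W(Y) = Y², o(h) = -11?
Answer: 1/10587 ≈ 9.4455e-5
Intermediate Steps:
1/(W(o(y(4, 3)) - N) + 1938) = 1/((-11 - 1*(-104))² + 1938) = 1/((-11 + 104)² + 1938) = 1/(93² + 1938) = 1/(8649 + 1938) = 1/10587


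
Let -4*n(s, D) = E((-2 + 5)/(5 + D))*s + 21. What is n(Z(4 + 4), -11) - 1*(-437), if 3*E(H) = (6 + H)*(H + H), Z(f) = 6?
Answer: 869/2 ≈ 434.50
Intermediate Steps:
E(H) = 2*H*(6 + H)/3 (E(H) = ((6 + H)*(H + H))/3 = ((6 + H)*(2*H))/3 = (2*H*(6 + H))/3 = 2*H*(6 + H)/3)
n(s, D) = -21/4 - s*(6 + 3/(5 + D))/(2*(5 + D)) (n(s, D) = -((2*((-2 + 5)/(5 + D))*(6 + (-2 + 5)/(5 + D))/3)*s + 21)/4 = -((2*(3/(5 + D))*(6 + 3/(5 + D))/3)*s + 21)/4 = -((2*(6 + 3/(5 + D))/(5 + D))*s + 21)/4 = -(2*s*(6 + 3/(5 + D))/(5 + D) + 21)/4 = -(21 + 2*s*(6 + 3/(5 + D))/(5 + D))/4 = -21/4 - s*(6 + 3/(5 + D))/(2*(5 + D)))
n(Z(4 + 4), -11) - 1*(-437) = 3*(-7*(5 - 11)² - 2*6*(11 + 2*(-11)))/(4*(5 - 11)²) - 1*(-437) = (¾)*(-7*(-6)² - 2*6*(11 - 22))/(-6)² + 437 = (¾)*(1/36)*(-7*36 - 2*6*(-11)) + 437 = (¾)*(1/36)*(-252 + 132) + 437 = (¾)*(1/36)*(-120) + 437 = -5/2 + 437 = 869/2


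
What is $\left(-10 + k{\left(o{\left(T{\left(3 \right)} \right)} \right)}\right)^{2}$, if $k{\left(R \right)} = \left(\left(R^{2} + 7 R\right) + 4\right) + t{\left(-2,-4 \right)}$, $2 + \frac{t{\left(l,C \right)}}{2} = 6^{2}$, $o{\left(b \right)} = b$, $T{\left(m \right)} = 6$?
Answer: $19600$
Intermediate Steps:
$t{\left(l,C \right)} = 68$ ($t{\left(l,C \right)} = -4 + 2 \cdot 6^{2} = -4 + 2 \cdot 36 = -4 + 72 = 68$)
$k{\left(R \right)} = 72 + R^{2} + 7 R$ ($k{\left(R \right)} = \left(\left(R^{2} + 7 R\right) + 4\right) + 68 = \left(4 + R^{2} + 7 R\right) + 68 = 72 + R^{2} + 7 R$)
$\left(-10 + k{\left(o{\left(T{\left(3 \right)} \right)} \right)}\right)^{2} = \left(-10 + \left(72 + 6^{2} + 7 \cdot 6\right)\right)^{2} = \left(-10 + \left(72 + 36 + 42\right)\right)^{2} = \left(-10 + 150\right)^{2} = 140^{2} = 19600$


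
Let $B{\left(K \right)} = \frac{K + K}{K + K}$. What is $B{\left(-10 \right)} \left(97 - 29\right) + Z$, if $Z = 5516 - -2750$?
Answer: $8334$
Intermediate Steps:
$B{\left(K \right)} = 1$ ($B{\left(K \right)} = \frac{2 K}{2 K} = 2 K \frac{1}{2 K} = 1$)
$Z = 8266$ ($Z = 5516 + 2750 = 8266$)
$B{\left(-10 \right)} \left(97 - 29\right) + Z = 1 \left(97 - 29\right) + 8266 = 1 \cdot 68 + 8266 = 68 + 8266 = 8334$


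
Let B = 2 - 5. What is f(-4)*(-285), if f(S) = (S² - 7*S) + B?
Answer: -11685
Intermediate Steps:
B = -3
f(S) = -3 + S² - 7*S (f(S) = (S² - 7*S) - 3 = -3 + S² - 7*S)
f(-4)*(-285) = (-3 + (-4)² - 7*(-4))*(-285) = (-3 + 16 + 28)*(-285) = 41*(-285) = -11685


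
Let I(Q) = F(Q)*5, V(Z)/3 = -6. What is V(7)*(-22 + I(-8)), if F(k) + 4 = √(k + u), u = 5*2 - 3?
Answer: 756 - 90*I ≈ 756.0 - 90.0*I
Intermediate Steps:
u = 7 (u = 10 - 3 = 7)
V(Z) = -18 (V(Z) = 3*(-6) = -18)
F(k) = -4 + √(7 + k) (F(k) = -4 + √(k + 7) = -4 + √(7 + k))
I(Q) = -20 + 5*√(7 + Q) (I(Q) = (-4 + √(7 + Q))*5 = -20 + 5*√(7 + Q))
V(7)*(-22 + I(-8)) = -18*(-22 + (-20 + 5*√(7 - 8))) = -18*(-22 + (-20 + 5*√(-1))) = -18*(-22 + (-20 + 5*I)) = -18*(-42 + 5*I) = 756 - 90*I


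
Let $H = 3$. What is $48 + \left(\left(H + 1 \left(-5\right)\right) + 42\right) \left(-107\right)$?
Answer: $-4232$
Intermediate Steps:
$48 + \left(\left(H + 1 \left(-5\right)\right) + 42\right) \left(-107\right) = 48 + \left(\left(3 + 1 \left(-5\right)\right) + 42\right) \left(-107\right) = 48 + \left(\left(3 - 5\right) + 42\right) \left(-107\right) = 48 + \left(-2 + 42\right) \left(-107\right) = 48 + 40 \left(-107\right) = 48 - 4280 = -4232$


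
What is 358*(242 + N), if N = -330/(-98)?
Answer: 4304234/49 ≈ 87842.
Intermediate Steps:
N = 165/49 (N = -330*(-1/98) = 165/49 ≈ 3.3673)
358*(242 + N) = 358*(242 + 165/49) = 358*(12023/49) = 4304234/49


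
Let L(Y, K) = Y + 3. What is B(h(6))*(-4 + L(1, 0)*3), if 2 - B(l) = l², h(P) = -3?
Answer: -56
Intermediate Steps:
L(Y, K) = 3 + Y
B(l) = 2 - l²
B(h(6))*(-4 + L(1, 0)*3) = (2 - 1*(-3)²)*(-4 + (3 + 1)*3) = (2 - 1*9)*(-4 + 4*3) = (2 - 9)*(-4 + 12) = -7*8 = -56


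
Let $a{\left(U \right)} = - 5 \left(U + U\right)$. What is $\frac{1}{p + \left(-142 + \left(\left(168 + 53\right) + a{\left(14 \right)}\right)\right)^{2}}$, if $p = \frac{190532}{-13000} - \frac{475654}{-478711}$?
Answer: $\frac{1555810750}{5767915235187} \approx 0.00026974$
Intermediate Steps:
$a{\left(U \right)} = - 10 U$ ($a{\left(U \right)} = - 5 \cdot 2 U = - 10 U$)
$p = - \frac{21256565563}{1555810750}$ ($p = 190532 \left(- \frac{1}{13000}\right) - - \frac{475654}{478711} = - \frac{47633}{3250} + \frac{475654}{478711} = - \frac{21256565563}{1555810750} \approx -13.663$)
$\frac{1}{p + \left(-142 + \left(\left(168 + 53\right) + a{\left(14 \right)}\right)\right)^{2}} = \frac{1}{- \frac{21256565563}{1555810750} + \left(-142 + \left(\left(168 + 53\right) - 140\right)\right)^{2}} = \frac{1}{- \frac{21256565563}{1555810750} + \left(-142 + \left(221 - 140\right)\right)^{2}} = \frac{1}{- \frac{21256565563}{1555810750} + \left(-142 + 81\right)^{2}} = \frac{1}{- \frac{21256565563}{1555810750} + \left(-61\right)^{2}} = \frac{1}{- \frac{21256565563}{1555810750} + 3721} = \frac{1}{\frac{5767915235187}{1555810750}} = \frac{1555810750}{5767915235187}$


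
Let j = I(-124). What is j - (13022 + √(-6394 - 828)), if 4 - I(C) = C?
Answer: -12894 - I*√7222 ≈ -12894.0 - 84.982*I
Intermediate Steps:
I(C) = 4 - C
j = 128 (j = 4 - 1*(-124) = 4 + 124 = 128)
j - (13022 + √(-6394 - 828)) = 128 - (13022 + √(-6394 - 828)) = 128 - (13022 + √(-7222)) = 128 - (13022 + I*√7222) = 128 + (-13022 - I*√7222) = -12894 - I*√7222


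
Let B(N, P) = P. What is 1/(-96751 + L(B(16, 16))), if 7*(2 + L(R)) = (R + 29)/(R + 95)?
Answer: -259/25059012 ≈ -1.0336e-5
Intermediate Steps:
L(R) = -2 + (29 + R)/(7*(95 + R)) (L(R) = -2 + ((R + 29)/(R + 95))/7 = -2 + ((29 + R)/(95 + R))/7 = -2 + (29 + R)/(7*(95 + R)))
1/(-96751 + L(B(16, 16))) = 1/(-96751 + (-1301 - 13*16)/(7*(95 + 16))) = 1/(-96751 + (⅐)*(-1301 - 208)/111) = 1/(-96751 + (⅐)*(1/111)*(-1509)) = 1/(-96751 - 503/259) = 1/(-25059012/259) = -259/25059012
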